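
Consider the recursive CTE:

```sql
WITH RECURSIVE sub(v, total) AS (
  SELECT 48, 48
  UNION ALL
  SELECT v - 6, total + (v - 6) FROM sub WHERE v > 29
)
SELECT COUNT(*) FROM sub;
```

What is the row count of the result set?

5

Base: v=48, total=48.
Iteration 1: 48 > 29 holds -> v = 48 - 6 = 42, total = 48 + 42 = 90.
Iteration 2: 42 > 29 holds -> v = 42 - 6 = 36, total = 90 + 36 = 126.
Iteration 3: 36 > 29 holds -> v = 36 - 6 = 30, total = 126 + 30 = 156.
Iteration 4: 30 > 29 holds -> v = 30 - 6 = 24, total = 156 + 24 = 180.
Iteration 5: 24 > 29 fails; recursion stops.
Total rows emitted: 5.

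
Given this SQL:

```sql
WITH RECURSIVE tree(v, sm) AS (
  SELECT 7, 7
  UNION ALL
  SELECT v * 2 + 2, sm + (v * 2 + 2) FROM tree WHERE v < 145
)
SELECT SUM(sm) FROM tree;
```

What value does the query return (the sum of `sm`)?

Base: v=7, sm=7.
Iteration 1: 7 < 145 holds -> v = 7 * 2 + 2 = 16, sm = 7 + 16 = 23.
Iteration 2: 16 < 145 holds -> v = 16 * 2 + 2 = 34, sm = 23 + 34 = 57.
Iteration 3: 34 < 145 holds -> v = 34 * 2 + 2 = 70, sm = 57 + 70 = 127.
Iteration 4: 70 < 145 holds -> v = 70 * 2 + 2 = 142, sm = 127 + 142 = 269.
Iteration 5: 142 < 145 holds -> v = 142 * 2 + 2 = 286, sm = 269 + 286 = 555.
Iteration 6: 286 < 145 fails; recursion stops.
SUM(sm) = 7 + 23 + 57 + 127 + 269 + 555 = 1038.

1038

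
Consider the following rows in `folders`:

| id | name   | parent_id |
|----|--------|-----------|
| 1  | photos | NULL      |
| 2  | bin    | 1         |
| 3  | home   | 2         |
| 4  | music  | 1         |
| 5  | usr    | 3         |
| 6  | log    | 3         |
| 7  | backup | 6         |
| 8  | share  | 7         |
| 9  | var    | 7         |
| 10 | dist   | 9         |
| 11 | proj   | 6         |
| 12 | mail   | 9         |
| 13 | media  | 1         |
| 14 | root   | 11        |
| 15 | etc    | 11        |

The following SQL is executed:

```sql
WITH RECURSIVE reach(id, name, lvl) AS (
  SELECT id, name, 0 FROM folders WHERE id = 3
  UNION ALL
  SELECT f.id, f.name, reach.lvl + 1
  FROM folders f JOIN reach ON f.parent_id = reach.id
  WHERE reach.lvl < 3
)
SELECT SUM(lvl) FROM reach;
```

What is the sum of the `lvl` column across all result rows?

18

Base: id=3 (home) at lvl 0.
Iteration 1: rows with parent_id in {3} -> usr (id 5, lvl 1), log (id 6, lvl 1).
Iteration 2: rows with parent_id in {5,6} -> backup (id 7, lvl 2), proj (id 11, lvl 2).
Iteration 3: rows with parent_id in {7,11} -> share (id 8, lvl 3), var (id 9, lvl 3), root (id 14, lvl 3), etc (id 15, lvl 3).
Iteration 4: lvl < 3 fails for all current rows; recursion stops.
SUM(lvl) = 0 + 1 + 1 + 2 + 2 + 3 + 3 + 3 + 3 = 18.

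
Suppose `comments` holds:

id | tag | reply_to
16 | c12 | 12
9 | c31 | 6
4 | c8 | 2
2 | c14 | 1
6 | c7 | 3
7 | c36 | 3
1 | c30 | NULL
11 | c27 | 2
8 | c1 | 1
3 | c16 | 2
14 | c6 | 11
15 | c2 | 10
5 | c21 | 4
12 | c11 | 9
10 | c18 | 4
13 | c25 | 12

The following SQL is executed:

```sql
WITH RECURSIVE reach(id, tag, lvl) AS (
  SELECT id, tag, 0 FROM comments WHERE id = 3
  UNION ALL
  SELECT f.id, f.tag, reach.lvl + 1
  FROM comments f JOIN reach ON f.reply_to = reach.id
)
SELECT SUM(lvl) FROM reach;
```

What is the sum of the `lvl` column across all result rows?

15

Base: id=3 (c16) at lvl 0.
Iteration 1: rows with reply_to in {3} -> c7 (id 6, lvl 1), c36 (id 7, lvl 1).
Iteration 2: rows with reply_to in {6,7} -> c31 (id 9, lvl 2).
Iteration 3: rows with reply_to in {9} -> c11 (id 12, lvl 3).
Iteration 4: rows with reply_to in {12} -> c25 (id 13, lvl 4), c12 (id 16, lvl 4).
Iteration 5: no rows with reply_to in {13,16}; recursion stops.
SUM(lvl) = 0 + 1 + 1 + 2 + 3 + 4 + 4 = 15.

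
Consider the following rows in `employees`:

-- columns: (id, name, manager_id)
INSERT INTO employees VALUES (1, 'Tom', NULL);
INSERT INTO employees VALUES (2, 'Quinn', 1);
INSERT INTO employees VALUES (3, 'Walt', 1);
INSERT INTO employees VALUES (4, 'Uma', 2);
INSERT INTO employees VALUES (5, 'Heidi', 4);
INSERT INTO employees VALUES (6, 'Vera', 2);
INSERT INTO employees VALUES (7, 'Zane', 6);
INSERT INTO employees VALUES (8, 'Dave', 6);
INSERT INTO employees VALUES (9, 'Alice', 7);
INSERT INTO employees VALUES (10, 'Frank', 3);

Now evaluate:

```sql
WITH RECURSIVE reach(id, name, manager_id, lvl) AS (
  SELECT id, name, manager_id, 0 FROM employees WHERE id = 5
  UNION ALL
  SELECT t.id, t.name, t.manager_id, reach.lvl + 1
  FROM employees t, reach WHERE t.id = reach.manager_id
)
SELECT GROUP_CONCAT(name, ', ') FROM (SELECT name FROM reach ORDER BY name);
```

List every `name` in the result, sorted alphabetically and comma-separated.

Heidi, Quinn, Tom, Uma

Base: id=5 (Heidi), manager_id=4, lvl 0.
Iteration 1: join on id=4 -> Uma (id 4, manager_id=2, lvl 1).
Iteration 2: join on id=2 -> Quinn (id 2, manager_id=1, lvl 2).
Iteration 3: join on id=1 -> Tom (id 1, manager_id=NULL, lvl 3).
Iteration 4: manager_id is NULL; no match; recursion stops.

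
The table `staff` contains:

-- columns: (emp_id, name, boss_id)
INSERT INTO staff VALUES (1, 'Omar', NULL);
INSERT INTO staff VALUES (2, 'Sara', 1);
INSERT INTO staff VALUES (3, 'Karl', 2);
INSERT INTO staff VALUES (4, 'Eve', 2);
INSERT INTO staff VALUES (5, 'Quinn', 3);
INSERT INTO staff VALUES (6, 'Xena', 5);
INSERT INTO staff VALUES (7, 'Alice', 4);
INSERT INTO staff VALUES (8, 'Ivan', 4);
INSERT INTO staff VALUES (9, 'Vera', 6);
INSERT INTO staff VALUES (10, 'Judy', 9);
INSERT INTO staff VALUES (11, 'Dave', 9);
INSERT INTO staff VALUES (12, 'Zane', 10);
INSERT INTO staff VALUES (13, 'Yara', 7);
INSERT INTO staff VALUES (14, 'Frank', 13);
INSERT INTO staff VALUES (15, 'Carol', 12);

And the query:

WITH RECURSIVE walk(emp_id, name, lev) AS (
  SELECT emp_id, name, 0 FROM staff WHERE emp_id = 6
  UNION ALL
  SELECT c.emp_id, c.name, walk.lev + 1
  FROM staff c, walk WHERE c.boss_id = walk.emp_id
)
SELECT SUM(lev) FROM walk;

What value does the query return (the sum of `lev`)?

12

Base: emp_id=6 (Xena) at lev 0.
Iteration 1: rows with boss_id in {6} -> Vera (id 9, lev 1).
Iteration 2: rows with boss_id in {9} -> Judy (id 10, lev 2), Dave (id 11, lev 2).
Iteration 3: rows with boss_id in {10,11} -> Zane (id 12, lev 3).
Iteration 4: rows with boss_id in {12} -> Carol (id 15, lev 4).
Iteration 5: no rows with boss_id in {15}; recursion stops.
SUM(lev) = 0 + 1 + 2 + 2 + 3 + 4 = 12.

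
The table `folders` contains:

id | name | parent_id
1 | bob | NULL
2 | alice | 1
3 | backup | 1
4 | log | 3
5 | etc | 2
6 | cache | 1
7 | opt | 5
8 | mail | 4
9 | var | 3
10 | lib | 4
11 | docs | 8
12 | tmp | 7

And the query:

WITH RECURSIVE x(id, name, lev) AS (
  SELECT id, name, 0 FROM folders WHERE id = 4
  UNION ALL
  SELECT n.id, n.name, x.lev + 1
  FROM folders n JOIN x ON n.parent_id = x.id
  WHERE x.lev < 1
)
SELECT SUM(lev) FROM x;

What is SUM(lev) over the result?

Base: id=4 (log) at lev 0.
Iteration 1: rows with parent_id in {4} -> mail (id 8, lev 1), lib (id 10, lev 1).
Iteration 2: lev < 1 fails for all current rows; recursion stops.
SUM(lev) = 0 + 1 + 1 = 2.

2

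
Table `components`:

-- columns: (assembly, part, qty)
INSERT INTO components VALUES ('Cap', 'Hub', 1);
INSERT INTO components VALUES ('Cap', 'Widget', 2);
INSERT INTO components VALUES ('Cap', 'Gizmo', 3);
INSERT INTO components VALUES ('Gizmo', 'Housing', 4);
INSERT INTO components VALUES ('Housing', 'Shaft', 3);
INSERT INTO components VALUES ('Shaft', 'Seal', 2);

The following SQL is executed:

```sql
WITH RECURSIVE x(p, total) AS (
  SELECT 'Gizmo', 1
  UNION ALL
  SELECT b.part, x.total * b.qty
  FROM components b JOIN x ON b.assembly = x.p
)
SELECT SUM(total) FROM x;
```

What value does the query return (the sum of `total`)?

41

Base: (Gizmo, total=1).
Iteration 1: components of {Gizmo} -> Housing = 1*4 = 4.
Iteration 2: components of {Housing} -> Shaft = 4*3 = 12.
Iteration 3: components of {Shaft} -> Seal = 12*2 = 24.
Iteration 4: no further components; recursion stops.
SUM(total) = 1 + 4 + 12 + 24 = 41.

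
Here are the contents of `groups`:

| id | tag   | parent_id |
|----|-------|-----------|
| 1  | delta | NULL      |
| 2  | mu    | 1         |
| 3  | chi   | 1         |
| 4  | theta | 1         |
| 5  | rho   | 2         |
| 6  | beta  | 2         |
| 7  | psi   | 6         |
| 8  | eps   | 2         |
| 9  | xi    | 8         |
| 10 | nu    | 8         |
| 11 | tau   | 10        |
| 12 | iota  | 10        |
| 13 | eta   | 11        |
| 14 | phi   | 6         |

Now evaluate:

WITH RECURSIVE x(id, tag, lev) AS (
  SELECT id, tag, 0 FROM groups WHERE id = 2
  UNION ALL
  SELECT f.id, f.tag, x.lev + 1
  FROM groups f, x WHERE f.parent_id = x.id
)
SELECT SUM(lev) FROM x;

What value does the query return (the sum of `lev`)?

Base: id=2 (mu) at lev 0.
Iteration 1: rows with parent_id in {2} -> rho (id 5, lev 1), beta (id 6, lev 1), eps (id 8, lev 1).
Iteration 2: rows with parent_id in {5,6,8} -> psi (id 7, lev 2), xi (id 9, lev 2), nu (id 10, lev 2), phi (id 14, lev 2).
Iteration 3: rows with parent_id in {7,9,10,14} -> tau (id 11, lev 3), iota (id 12, lev 3).
Iteration 4: rows with parent_id in {11,12} -> eta (id 13, lev 4).
Iteration 5: no rows with parent_id in {13}; recursion stops.
SUM(lev) = 0 + 1 + 1 + 1 + 2 + 2 + 2 + 2 + 3 + 3 + 4 = 21.

21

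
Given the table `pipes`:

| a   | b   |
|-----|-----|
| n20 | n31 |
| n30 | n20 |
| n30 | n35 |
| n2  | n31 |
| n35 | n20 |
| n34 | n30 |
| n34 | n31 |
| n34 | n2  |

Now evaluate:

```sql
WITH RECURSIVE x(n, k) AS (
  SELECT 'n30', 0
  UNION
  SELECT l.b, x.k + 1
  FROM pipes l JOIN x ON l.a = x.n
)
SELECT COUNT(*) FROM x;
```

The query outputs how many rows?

6

Base: (n30, k=0).
Iteration 1: edges from {n30} -> (n20, k=1), (n35, k=1).
Iteration 2: edges from {n20,n35} -> (n20, k=2), (n31, k=2).
Iteration 3: edges from {n20,n31} -> (n31, k=3).
Iteration 4: no outgoing edges from {n31}; recursion stops.
Total rows emitted: 6.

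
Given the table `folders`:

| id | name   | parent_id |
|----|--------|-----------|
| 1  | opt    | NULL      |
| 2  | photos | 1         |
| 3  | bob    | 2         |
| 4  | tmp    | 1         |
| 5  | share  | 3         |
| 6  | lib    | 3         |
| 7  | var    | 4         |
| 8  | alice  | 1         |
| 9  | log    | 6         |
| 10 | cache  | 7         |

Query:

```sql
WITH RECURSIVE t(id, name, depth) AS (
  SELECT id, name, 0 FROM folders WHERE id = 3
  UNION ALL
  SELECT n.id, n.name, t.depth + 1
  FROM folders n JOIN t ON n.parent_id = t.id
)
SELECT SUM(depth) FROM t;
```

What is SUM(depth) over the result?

4

Base: id=3 (bob) at depth 0.
Iteration 1: rows with parent_id in {3} -> share (id 5, depth 1), lib (id 6, depth 1).
Iteration 2: rows with parent_id in {5,6} -> log (id 9, depth 2).
Iteration 3: no rows with parent_id in {9}; recursion stops.
SUM(depth) = 0 + 1 + 1 + 2 = 4.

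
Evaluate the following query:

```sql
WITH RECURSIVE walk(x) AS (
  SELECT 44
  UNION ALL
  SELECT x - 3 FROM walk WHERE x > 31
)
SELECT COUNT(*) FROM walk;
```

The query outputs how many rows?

Base: x=44.
Iteration 1: 44 > 31 holds -> x = 44 - 3 = 41.
Iteration 2: 41 > 31 holds -> x = 41 - 3 = 38.
Iteration 3: 38 > 31 holds -> x = 38 - 3 = 35.
Iteration 4: 35 > 31 holds -> x = 35 - 3 = 32.
Iteration 5: 32 > 31 holds -> x = 32 - 3 = 29.
Iteration 6: 29 > 31 fails; recursion stops.
Total rows emitted: 6.

6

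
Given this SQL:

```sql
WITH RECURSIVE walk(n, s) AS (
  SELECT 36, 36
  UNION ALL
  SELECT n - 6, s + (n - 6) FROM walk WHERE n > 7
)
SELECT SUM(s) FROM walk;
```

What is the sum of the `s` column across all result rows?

Base: n=36, s=36.
Iteration 1: 36 > 7 holds -> n = 36 - 6 = 30, s = 36 + 30 = 66.
Iteration 2: 30 > 7 holds -> n = 30 - 6 = 24, s = 66 + 24 = 90.
Iteration 3: 24 > 7 holds -> n = 24 - 6 = 18, s = 90 + 18 = 108.
Iteration 4: 18 > 7 holds -> n = 18 - 6 = 12, s = 108 + 12 = 120.
Iteration 5: 12 > 7 holds -> n = 12 - 6 = 6, s = 120 + 6 = 126.
Iteration 6: 6 > 7 fails; recursion stops.
SUM(s) = 36 + 66 + 90 + 108 + 120 + 126 = 546.

546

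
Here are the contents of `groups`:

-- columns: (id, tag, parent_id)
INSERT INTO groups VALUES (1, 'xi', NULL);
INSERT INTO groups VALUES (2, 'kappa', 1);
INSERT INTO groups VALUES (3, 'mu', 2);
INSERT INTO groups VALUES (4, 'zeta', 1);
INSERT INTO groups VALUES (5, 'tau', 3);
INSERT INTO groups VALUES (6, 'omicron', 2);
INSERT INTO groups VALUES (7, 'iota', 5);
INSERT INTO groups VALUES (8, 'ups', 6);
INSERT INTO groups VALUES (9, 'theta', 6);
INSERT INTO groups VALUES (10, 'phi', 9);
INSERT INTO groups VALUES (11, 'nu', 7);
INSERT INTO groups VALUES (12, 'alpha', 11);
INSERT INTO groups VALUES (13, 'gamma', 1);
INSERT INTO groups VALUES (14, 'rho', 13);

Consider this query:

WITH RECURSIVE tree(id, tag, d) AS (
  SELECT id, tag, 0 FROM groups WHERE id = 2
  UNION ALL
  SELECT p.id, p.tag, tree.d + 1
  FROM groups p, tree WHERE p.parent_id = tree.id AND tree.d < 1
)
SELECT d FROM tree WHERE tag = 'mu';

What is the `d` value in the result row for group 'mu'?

1

Base: id=2 (kappa) at d 0.
Iteration 1: rows with parent_id in {2} -> mu (id 3, d 1), omicron (id 6, d 1).
Iteration 2: d < 1 fails for all current rows; recursion stops.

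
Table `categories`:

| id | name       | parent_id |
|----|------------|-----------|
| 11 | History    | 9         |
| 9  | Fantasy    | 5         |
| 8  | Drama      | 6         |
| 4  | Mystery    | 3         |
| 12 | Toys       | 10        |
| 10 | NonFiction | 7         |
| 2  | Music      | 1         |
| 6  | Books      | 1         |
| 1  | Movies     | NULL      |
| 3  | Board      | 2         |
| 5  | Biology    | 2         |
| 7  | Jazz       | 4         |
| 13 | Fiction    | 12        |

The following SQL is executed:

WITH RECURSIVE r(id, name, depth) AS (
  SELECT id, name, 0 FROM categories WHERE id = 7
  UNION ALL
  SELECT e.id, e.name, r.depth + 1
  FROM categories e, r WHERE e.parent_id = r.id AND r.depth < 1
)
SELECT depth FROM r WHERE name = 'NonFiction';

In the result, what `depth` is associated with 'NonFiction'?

1

Base: id=7 (Jazz) at depth 0.
Iteration 1: rows with parent_id in {7} -> NonFiction (id 10, depth 1).
Iteration 2: depth < 1 fails for all current rows; recursion stops.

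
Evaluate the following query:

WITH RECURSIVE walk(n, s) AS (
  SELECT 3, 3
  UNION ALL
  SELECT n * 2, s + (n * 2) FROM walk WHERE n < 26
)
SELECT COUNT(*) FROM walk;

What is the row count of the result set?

Base: n=3, s=3.
Iteration 1: 3 < 26 holds -> n = 3 * 2 = 6, s = 3 + 6 = 9.
Iteration 2: 6 < 26 holds -> n = 6 * 2 = 12, s = 9 + 12 = 21.
Iteration 3: 12 < 26 holds -> n = 12 * 2 = 24, s = 21 + 24 = 45.
Iteration 4: 24 < 26 holds -> n = 24 * 2 = 48, s = 45 + 48 = 93.
Iteration 5: 48 < 26 fails; recursion stops.
Total rows emitted: 5.

5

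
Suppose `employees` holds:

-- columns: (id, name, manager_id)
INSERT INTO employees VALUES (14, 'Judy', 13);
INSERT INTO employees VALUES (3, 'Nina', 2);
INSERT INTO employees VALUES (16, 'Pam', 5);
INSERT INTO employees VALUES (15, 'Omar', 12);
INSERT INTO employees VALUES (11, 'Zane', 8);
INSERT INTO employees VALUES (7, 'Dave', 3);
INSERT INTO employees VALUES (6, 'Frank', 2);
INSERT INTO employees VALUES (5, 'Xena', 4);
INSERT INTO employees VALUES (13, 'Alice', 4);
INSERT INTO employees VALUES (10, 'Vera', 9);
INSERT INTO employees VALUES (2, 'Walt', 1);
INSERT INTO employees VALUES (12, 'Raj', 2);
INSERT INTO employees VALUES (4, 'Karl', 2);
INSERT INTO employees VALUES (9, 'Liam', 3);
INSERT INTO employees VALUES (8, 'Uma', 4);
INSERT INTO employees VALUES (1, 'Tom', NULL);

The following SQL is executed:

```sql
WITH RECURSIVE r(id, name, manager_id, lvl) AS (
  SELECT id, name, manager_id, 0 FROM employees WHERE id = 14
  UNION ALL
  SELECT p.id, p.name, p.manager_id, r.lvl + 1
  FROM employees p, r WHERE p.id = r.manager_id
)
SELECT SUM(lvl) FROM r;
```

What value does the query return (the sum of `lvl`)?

10

Base: id=14 (Judy), manager_id=13, lvl 0.
Iteration 1: join on id=13 -> Alice (id 13, manager_id=4, lvl 1).
Iteration 2: join on id=4 -> Karl (id 4, manager_id=2, lvl 2).
Iteration 3: join on id=2 -> Walt (id 2, manager_id=1, lvl 3).
Iteration 4: join on id=1 -> Tom (id 1, manager_id=NULL, lvl 4).
Iteration 5: manager_id is NULL; no match; recursion stops.
SUM(lvl) = 0 + 1 + 2 + 3 + 4 = 10.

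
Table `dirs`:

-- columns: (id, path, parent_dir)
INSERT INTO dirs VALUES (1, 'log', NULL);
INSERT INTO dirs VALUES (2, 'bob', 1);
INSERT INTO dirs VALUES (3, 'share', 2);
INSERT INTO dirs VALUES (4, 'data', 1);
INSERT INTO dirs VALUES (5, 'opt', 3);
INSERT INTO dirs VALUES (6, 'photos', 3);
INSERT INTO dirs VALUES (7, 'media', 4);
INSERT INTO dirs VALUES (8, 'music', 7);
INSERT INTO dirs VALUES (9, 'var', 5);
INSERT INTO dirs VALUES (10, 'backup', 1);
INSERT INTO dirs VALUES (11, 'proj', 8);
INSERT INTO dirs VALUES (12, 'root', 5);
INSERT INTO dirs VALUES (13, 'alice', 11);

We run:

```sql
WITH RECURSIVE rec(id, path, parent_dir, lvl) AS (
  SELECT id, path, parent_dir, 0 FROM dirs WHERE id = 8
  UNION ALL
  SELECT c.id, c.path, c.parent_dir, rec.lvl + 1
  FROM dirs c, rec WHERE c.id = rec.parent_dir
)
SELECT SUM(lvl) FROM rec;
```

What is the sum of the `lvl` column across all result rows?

6

Base: id=8 (music), parent_dir=7, lvl 0.
Iteration 1: join on id=7 -> media (id 7, parent_dir=4, lvl 1).
Iteration 2: join on id=4 -> data (id 4, parent_dir=1, lvl 2).
Iteration 3: join on id=1 -> log (id 1, parent_dir=NULL, lvl 3).
Iteration 4: parent_dir is NULL; no match; recursion stops.
SUM(lvl) = 0 + 1 + 2 + 3 = 6.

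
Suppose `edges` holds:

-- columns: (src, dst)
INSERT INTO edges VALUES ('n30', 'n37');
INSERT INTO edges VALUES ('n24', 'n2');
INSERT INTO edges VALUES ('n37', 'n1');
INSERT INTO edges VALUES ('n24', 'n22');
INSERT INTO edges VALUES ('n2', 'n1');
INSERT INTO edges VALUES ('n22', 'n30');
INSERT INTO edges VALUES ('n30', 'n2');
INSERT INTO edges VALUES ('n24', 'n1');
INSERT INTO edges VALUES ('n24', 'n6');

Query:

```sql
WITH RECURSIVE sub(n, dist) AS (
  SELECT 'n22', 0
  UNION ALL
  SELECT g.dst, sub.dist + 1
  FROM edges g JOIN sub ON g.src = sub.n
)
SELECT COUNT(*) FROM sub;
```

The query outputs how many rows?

Base: (n22, dist=0).
Iteration 1: edges from {n22} -> (n30, dist=1).
Iteration 2: edges from {n30} -> (n2, dist=2), (n37, dist=2).
Iteration 3: edges from {n2,n37} -> (n1, dist=3) x2. [UNION ALL keeps all 2 new rows, including repeats]
Iteration 4: no outgoing edges from {n1}; recursion stops.
Total rows emitted: 6.

6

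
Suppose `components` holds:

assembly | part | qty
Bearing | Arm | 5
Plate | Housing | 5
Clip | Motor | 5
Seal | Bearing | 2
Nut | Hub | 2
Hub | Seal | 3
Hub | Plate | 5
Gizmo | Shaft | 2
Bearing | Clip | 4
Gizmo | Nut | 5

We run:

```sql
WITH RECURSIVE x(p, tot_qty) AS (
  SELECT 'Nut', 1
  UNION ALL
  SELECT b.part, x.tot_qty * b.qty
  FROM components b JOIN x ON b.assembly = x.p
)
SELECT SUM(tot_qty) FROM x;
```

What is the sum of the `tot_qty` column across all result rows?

Base: (Nut, tot_qty=1).
Iteration 1: components of {Nut} -> Hub = 1*2 = 2.
Iteration 2: components of {Hub} -> Plate = 2*5 = 10, Seal = 2*3 = 6.
Iteration 3: components of {Plate,Seal} -> Bearing = 6*2 = 12, Housing = 10*5 = 50.
Iteration 4: components of {Bearing,Housing} -> Arm = 12*5 = 60, Clip = 12*4 = 48.
Iteration 5: components of {Arm,Clip} -> Motor = 48*5 = 240.
Iteration 6: no further components; recursion stops.
SUM(tot_qty) = 1 + 2 + 6 + 10 + 12 + 50 + 48 + 60 + 240 = 429.

429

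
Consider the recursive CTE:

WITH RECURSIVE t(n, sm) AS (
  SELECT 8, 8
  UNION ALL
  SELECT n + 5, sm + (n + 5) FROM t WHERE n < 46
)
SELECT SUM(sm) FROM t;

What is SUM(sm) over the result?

Base: n=8, sm=8.
Iteration 1: 8 < 46 holds -> n = 8 + 5 = 13, sm = 8 + 13 = 21.
Iteration 2: 13 < 46 holds -> n = 13 + 5 = 18, sm = 21 + 18 = 39.
Iteration 3: 18 < 46 holds -> n = 18 + 5 = 23, sm = 39 + 23 = 62.
Iteration 4: 23 < 46 holds -> n = 23 + 5 = 28, sm = 62 + 28 = 90.
Iteration 5: 28 < 46 holds -> n = 28 + 5 = 33, sm = 90 + 33 = 123.
Iteration 6: 33 < 46 holds -> n = 33 + 5 = 38, sm = 123 + 38 = 161.
Iteration 7: 38 < 46 holds -> n = 38 + 5 = 43, sm = 161 + 43 = 204.
Iteration 8: 43 < 46 holds -> n = 43 + 5 = 48, sm = 204 + 48 = 252.
Iteration 9: 48 < 46 fails; recursion stops.
SUM(sm) = 8 + 21 + 39 + 62 + 90 + 123 + 161 + 204 + 252 = 960.

960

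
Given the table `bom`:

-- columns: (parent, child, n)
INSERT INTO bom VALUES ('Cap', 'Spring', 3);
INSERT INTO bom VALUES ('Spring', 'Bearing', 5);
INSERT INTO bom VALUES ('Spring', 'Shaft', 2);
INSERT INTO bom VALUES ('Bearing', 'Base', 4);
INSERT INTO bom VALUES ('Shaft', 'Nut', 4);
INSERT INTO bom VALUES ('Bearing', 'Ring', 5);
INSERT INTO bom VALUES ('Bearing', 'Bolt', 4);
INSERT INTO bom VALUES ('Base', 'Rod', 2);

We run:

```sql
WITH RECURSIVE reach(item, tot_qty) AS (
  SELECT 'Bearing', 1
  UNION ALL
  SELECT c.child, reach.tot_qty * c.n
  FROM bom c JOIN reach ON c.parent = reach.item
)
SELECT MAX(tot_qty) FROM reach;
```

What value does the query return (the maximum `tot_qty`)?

8

Base: (Bearing, tot_qty=1).
Iteration 1: components of {Bearing} -> Base = 1*4 = 4, Bolt = 1*4 = 4, Ring = 1*5 = 5.
Iteration 2: components of {Base,Bolt,Ring} -> Rod = 4*2 = 8.
Iteration 3: no further components; recursion stops.
tot_qty values: 1, 4, 5, 4, 8; the maximum is 8.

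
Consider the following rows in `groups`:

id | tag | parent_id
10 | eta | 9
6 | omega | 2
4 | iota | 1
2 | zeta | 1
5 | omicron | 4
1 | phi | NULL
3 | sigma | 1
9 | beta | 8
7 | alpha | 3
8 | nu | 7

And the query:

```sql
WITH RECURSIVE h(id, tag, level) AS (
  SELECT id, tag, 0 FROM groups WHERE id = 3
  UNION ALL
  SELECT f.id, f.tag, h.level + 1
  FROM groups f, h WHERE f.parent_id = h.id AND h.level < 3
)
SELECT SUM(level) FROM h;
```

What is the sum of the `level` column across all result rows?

6

Base: id=3 (sigma) at level 0.
Iteration 1: rows with parent_id in {3} -> alpha (id 7, level 1).
Iteration 2: rows with parent_id in {7} -> nu (id 8, level 2).
Iteration 3: rows with parent_id in {8} -> beta (id 9, level 3).
Iteration 4: level < 3 fails for all current rows; recursion stops.
SUM(level) = 0 + 1 + 2 + 3 = 6.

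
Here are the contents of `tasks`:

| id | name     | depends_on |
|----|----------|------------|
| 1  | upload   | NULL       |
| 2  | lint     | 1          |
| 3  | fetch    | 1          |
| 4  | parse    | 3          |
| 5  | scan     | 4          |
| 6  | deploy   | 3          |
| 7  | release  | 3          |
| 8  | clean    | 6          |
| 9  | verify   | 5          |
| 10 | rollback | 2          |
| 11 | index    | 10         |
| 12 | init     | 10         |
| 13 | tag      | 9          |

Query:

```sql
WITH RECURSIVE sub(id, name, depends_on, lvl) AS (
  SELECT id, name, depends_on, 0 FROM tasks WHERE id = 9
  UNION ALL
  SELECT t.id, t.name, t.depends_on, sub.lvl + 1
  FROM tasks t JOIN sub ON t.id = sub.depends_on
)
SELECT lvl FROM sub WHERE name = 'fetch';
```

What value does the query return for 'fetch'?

3

Base: id=9 (verify), depends_on=5, lvl 0.
Iteration 1: join on id=5 -> scan (id 5, depends_on=4, lvl 1).
Iteration 2: join on id=4 -> parse (id 4, depends_on=3, lvl 2).
Iteration 3: join on id=3 -> fetch (id 3, depends_on=1, lvl 3).
Iteration 4: join on id=1 -> upload (id 1, depends_on=NULL, lvl 4).
Iteration 5: depends_on is NULL; no match; recursion stops.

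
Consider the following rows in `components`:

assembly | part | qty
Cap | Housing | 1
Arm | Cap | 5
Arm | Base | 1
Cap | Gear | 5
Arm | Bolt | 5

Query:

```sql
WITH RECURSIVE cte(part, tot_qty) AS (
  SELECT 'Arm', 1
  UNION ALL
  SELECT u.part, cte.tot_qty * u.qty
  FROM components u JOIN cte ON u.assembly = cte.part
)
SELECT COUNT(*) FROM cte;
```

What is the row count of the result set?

6

Base: (Arm, tot_qty=1).
Iteration 1: components of {Arm} -> Base = 1*1 = 1, Bolt = 1*5 = 5, Cap = 1*5 = 5.
Iteration 2: components of {Base,Bolt,Cap} -> Gear = 5*5 = 25, Housing = 5*1 = 5.
Iteration 3: no further components; recursion stops.
Total rows emitted: 6.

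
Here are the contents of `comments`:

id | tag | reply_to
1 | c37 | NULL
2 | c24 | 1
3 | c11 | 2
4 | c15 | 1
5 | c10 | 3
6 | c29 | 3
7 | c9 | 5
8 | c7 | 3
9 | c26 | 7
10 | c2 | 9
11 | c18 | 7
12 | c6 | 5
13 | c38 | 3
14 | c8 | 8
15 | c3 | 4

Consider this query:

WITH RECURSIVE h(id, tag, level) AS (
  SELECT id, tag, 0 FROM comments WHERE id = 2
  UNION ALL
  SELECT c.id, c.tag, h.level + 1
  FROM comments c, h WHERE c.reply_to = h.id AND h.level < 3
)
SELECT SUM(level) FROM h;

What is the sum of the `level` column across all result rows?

Base: id=2 (c24) at level 0.
Iteration 1: rows with reply_to in {2} -> c11 (id 3, level 1).
Iteration 2: rows with reply_to in {3} -> c10 (id 5, level 2), c29 (id 6, level 2), c7 (id 8, level 2), c38 (id 13, level 2).
Iteration 3: rows with reply_to in {5,6,8,13} -> c9 (id 7, level 3), c6 (id 12, level 3), c8 (id 14, level 3).
Iteration 4: level < 3 fails for all current rows; recursion stops.
SUM(level) = 0 + 1 + 2 + 2 + 2 + 2 + 3 + 3 + 3 = 18.

18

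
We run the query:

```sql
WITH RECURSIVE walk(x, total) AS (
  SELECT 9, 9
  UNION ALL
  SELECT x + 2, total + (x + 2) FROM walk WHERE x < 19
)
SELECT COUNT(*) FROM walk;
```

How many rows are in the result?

Base: x=9, total=9.
Iteration 1: 9 < 19 holds -> x = 9 + 2 = 11, total = 9 + 11 = 20.
Iteration 2: 11 < 19 holds -> x = 11 + 2 = 13, total = 20 + 13 = 33.
Iteration 3: 13 < 19 holds -> x = 13 + 2 = 15, total = 33 + 15 = 48.
Iteration 4: 15 < 19 holds -> x = 15 + 2 = 17, total = 48 + 17 = 65.
Iteration 5: 17 < 19 holds -> x = 17 + 2 = 19, total = 65 + 19 = 84.
Iteration 6: 19 < 19 fails; recursion stops.
Total rows emitted: 6.

6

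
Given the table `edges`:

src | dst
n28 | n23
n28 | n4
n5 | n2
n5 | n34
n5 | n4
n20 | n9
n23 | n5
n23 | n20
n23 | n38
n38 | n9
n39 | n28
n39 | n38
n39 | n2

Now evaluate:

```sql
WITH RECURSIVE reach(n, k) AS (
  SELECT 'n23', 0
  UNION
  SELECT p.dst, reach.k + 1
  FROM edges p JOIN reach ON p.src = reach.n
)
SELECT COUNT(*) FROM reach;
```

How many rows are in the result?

8

Base: (n23, k=0).
Iteration 1: edges from {n23} -> (n20, k=1), (n38, k=1), (n5, k=1).
Iteration 2: edges from {n20,n38,n5} -> (n2, k=2), (n34, k=2), (n4, k=2), (n9, k=2). [UNION drops 1 duplicate row(s)]
Iteration 3: no outgoing edges from {n2,n34,n4,n9}; recursion stops.
Total rows emitted: 8.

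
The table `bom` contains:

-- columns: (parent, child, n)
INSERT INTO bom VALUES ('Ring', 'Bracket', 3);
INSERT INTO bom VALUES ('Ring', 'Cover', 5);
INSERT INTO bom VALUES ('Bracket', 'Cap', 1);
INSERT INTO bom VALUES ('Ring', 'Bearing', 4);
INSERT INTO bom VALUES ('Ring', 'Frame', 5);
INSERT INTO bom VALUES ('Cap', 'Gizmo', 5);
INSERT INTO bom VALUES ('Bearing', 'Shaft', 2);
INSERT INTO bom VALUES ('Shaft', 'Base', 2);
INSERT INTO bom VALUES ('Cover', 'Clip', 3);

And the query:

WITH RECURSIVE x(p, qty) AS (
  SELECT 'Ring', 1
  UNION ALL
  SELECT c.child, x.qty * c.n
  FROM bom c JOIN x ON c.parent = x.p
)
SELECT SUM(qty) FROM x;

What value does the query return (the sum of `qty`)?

75

Base: (Ring, qty=1).
Iteration 1: components of {Ring} -> Bearing = 1*4 = 4, Bracket = 1*3 = 3, Cover = 1*5 = 5, Frame = 1*5 = 5.
Iteration 2: components of {Bearing,Bracket,Cover,Frame} -> Cap = 3*1 = 3, Clip = 5*3 = 15, Shaft = 4*2 = 8.
Iteration 3: components of {Cap,Clip,Shaft} -> Base = 8*2 = 16, Gizmo = 3*5 = 15.
Iteration 4: no further components; recursion stops.
SUM(qty) = 1 + 3 + 5 + 4 + 5 + 3 + 15 + 8 + 15 + 16 = 75.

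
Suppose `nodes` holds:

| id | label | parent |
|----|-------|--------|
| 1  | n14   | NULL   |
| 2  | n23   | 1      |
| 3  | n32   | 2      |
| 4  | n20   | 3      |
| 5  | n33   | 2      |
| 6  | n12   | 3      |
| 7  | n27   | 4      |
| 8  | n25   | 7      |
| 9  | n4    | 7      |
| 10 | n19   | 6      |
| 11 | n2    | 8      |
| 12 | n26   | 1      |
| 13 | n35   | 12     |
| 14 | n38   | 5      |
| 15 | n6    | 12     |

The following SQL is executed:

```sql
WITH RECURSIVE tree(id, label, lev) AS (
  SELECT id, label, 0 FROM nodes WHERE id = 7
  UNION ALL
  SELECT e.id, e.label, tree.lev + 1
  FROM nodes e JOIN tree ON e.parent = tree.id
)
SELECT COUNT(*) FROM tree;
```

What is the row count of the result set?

Base: id=7 (n27) at lev 0.
Iteration 1: rows with parent in {7} -> n25 (id 8, lev 1), n4 (id 9, lev 1).
Iteration 2: rows with parent in {8,9} -> n2 (id 11, lev 2).
Iteration 3: no rows with parent in {11}; recursion stops.
Total rows emitted: 4.

4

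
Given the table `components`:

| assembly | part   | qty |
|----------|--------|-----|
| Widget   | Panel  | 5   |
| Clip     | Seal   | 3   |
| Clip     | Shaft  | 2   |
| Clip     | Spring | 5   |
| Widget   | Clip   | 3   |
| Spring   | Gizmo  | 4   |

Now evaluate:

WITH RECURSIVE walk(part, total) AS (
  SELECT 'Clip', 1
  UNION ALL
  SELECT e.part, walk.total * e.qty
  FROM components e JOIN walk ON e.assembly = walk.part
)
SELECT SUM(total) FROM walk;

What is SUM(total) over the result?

Base: (Clip, total=1).
Iteration 1: components of {Clip} -> Seal = 1*3 = 3, Shaft = 1*2 = 2, Spring = 1*5 = 5.
Iteration 2: components of {Seal,Shaft,Spring} -> Gizmo = 5*4 = 20.
Iteration 3: no further components; recursion stops.
SUM(total) = 1 + 3 + 5 + 2 + 20 = 31.

31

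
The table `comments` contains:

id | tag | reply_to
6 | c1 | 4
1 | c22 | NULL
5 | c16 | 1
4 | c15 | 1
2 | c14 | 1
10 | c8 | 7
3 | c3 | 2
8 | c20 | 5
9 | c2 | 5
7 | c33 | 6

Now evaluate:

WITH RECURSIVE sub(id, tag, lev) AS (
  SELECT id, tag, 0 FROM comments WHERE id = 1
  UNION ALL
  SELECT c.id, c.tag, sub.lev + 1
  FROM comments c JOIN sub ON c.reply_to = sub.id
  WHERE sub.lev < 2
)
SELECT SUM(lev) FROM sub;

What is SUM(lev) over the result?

Base: id=1 (c22) at lev 0.
Iteration 1: rows with reply_to in {1} -> c14 (id 2, lev 1), c15 (id 4, lev 1), c16 (id 5, lev 1).
Iteration 2: rows with reply_to in {2,4,5} -> c3 (id 3, lev 2), c1 (id 6, lev 2), c20 (id 8, lev 2), c2 (id 9, lev 2).
Iteration 3: lev < 2 fails for all current rows; recursion stops.
SUM(lev) = 0 + 1 + 1 + 1 + 2 + 2 + 2 + 2 = 11.

11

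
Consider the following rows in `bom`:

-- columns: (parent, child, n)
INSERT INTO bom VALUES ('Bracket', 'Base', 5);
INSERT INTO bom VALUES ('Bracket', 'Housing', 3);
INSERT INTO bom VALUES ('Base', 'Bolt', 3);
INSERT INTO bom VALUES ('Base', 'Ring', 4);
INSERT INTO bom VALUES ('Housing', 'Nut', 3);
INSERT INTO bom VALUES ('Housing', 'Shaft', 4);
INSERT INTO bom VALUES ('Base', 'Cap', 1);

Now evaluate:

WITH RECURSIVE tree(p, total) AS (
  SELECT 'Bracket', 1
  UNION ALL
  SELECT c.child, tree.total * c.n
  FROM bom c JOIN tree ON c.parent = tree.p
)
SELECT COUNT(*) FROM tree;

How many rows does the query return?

8

Base: (Bracket, total=1).
Iteration 1: components of {Bracket} -> Base = 1*5 = 5, Housing = 1*3 = 3.
Iteration 2: components of {Base,Housing} -> Bolt = 5*3 = 15, Cap = 5*1 = 5, Nut = 3*3 = 9, Ring = 5*4 = 20, Shaft = 3*4 = 12.
Iteration 3: no further components; recursion stops.
Total rows emitted: 8.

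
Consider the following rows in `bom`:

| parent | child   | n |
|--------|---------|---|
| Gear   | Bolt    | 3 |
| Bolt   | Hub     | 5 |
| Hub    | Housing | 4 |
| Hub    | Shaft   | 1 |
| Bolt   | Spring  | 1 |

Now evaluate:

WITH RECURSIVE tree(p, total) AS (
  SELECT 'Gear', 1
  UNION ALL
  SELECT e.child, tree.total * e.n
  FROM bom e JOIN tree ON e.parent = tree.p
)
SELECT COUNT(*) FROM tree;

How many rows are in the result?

6

Base: (Gear, total=1).
Iteration 1: components of {Gear} -> Bolt = 1*3 = 3.
Iteration 2: components of {Bolt} -> Hub = 3*5 = 15, Spring = 3*1 = 3.
Iteration 3: components of {Hub,Spring} -> Housing = 15*4 = 60, Shaft = 15*1 = 15.
Iteration 4: no further components; recursion stops.
Total rows emitted: 6.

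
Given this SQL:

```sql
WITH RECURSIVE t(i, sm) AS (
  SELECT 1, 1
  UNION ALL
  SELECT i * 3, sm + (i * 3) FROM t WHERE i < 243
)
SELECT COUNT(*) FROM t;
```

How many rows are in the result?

Base: i=1, sm=1.
Iteration 1: 1 < 243 holds -> i = 1 * 3 = 3, sm = 1 + 3 = 4.
Iteration 2: 3 < 243 holds -> i = 3 * 3 = 9, sm = 4 + 9 = 13.
Iteration 3: 9 < 243 holds -> i = 9 * 3 = 27, sm = 13 + 27 = 40.
Iteration 4: 27 < 243 holds -> i = 27 * 3 = 81, sm = 40 + 81 = 121.
Iteration 5: 81 < 243 holds -> i = 81 * 3 = 243, sm = 121 + 243 = 364.
Iteration 6: 243 < 243 fails; recursion stops.
Total rows emitted: 6.

6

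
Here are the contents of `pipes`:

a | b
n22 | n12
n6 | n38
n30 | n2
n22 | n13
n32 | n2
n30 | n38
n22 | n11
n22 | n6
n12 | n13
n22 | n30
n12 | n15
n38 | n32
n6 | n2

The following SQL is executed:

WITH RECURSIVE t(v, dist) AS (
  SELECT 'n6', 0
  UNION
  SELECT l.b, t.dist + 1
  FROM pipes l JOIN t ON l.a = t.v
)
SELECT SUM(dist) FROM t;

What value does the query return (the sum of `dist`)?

Base: (n6, dist=0).
Iteration 1: edges from {n6} -> (n2, dist=1), (n38, dist=1).
Iteration 2: edges from {n2,n38} -> (n32, dist=2).
Iteration 3: edges from {n32} -> (n2, dist=3).
Iteration 4: no outgoing edges from {n2}; recursion stops.
SUM(dist) = 0 + 1 + 1 + 2 + 3 = 7.

7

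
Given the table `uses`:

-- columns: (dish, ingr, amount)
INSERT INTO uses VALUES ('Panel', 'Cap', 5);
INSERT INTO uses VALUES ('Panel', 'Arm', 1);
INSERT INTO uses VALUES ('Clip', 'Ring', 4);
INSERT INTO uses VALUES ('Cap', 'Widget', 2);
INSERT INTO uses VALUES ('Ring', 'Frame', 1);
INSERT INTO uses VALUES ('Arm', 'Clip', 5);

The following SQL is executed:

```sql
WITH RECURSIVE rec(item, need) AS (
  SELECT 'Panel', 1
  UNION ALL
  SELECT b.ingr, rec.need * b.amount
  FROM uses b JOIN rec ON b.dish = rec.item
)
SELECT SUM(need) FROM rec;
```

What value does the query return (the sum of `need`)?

Base: (Panel, need=1).
Iteration 1: components of {Panel} -> Arm = 1*1 = 1, Cap = 1*5 = 5.
Iteration 2: components of {Arm,Cap} -> Clip = 1*5 = 5, Widget = 5*2 = 10.
Iteration 3: components of {Clip,Widget} -> Ring = 5*4 = 20.
Iteration 4: components of {Ring} -> Frame = 20*1 = 20.
Iteration 5: no further components; recursion stops.
SUM(need) = 1 + 1 + 5 + 5 + 10 + 20 + 20 = 62.

62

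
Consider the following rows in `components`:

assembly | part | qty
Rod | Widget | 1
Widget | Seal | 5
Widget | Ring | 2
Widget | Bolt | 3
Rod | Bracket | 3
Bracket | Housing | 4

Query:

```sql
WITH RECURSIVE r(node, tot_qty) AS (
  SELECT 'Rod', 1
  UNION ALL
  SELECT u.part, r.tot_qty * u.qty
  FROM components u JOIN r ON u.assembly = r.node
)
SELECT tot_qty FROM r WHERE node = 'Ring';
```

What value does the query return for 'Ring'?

2

Base: (Rod, tot_qty=1).
Iteration 1: components of {Rod} -> Bracket = 1*3 = 3, Widget = 1*1 = 1.
Iteration 2: components of {Bracket,Widget} -> Bolt = 1*3 = 3, Housing = 3*4 = 12, Ring = 1*2 = 2, Seal = 1*5 = 5.
Iteration 3: no further components; recursion stops.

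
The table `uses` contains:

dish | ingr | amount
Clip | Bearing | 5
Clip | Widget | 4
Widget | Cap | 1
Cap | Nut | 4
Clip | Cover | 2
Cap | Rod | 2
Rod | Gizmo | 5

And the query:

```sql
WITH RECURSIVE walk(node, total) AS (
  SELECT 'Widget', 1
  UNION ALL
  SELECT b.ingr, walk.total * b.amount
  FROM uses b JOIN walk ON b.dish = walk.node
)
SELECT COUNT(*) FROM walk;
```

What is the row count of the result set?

Base: (Widget, total=1).
Iteration 1: components of {Widget} -> Cap = 1*1 = 1.
Iteration 2: components of {Cap} -> Nut = 1*4 = 4, Rod = 1*2 = 2.
Iteration 3: components of {Nut,Rod} -> Gizmo = 2*5 = 10.
Iteration 4: no further components; recursion stops.
Total rows emitted: 5.

5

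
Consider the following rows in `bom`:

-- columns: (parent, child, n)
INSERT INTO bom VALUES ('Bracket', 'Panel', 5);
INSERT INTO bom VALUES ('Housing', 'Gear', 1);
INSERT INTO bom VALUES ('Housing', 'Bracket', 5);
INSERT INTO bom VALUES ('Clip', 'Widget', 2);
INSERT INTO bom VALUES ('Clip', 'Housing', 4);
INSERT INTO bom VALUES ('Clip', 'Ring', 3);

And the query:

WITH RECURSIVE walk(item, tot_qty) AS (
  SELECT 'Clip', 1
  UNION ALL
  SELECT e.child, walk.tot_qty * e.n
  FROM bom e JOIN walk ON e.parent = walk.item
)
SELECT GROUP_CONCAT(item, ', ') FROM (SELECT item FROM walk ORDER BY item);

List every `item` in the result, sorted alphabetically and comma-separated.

Bracket, Clip, Gear, Housing, Panel, Ring, Widget

Base: (Clip, tot_qty=1).
Iteration 1: components of {Clip} -> Housing = 1*4 = 4, Ring = 1*3 = 3, Widget = 1*2 = 2.
Iteration 2: components of {Housing,Ring,Widget} -> Bracket = 4*5 = 20, Gear = 4*1 = 4.
Iteration 3: components of {Bracket,Gear} -> Panel = 20*5 = 100.
Iteration 4: no further components; recursion stops.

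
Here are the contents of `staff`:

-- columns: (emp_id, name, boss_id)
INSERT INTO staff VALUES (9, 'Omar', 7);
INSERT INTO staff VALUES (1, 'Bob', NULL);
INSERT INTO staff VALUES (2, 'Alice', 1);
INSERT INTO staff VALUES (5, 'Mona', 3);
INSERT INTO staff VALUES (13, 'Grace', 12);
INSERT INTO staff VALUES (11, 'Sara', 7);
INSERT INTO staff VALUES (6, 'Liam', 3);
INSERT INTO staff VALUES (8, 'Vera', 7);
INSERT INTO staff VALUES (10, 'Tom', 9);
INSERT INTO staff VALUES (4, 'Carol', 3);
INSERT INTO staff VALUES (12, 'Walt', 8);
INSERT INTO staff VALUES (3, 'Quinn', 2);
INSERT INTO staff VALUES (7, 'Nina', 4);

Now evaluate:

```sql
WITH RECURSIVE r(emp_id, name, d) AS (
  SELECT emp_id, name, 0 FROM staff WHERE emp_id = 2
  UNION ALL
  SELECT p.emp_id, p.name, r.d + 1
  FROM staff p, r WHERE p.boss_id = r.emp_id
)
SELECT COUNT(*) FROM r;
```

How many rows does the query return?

Base: emp_id=2 (Alice) at d 0.
Iteration 1: rows with boss_id in {2} -> Quinn (id 3, d 1).
Iteration 2: rows with boss_id in {3} -> Carol (id 4, d 2), Mona (id 5, d 2), Liam (id 6, d 2).
Iteration 3: rows with boss_id in {4,5,6} -> Nina (id 7, d 3).
Iteration 4: rows with boss_id in {7} -> Vera (id 8, d 4), Omar (id 9, d 4), Sara (id 11, d 4).
Iteration 5: rows with boss_id in {8,9,11} -> Tom (id 10, d 5), Walt (id 12, d 5).
Iteration 6: rows with boss_id in {10,12} -> Grace (id 13, d 6).
Iteration 7: no rows with boss_id in {13}; recursion stops.
Total rows emitted: 12.

12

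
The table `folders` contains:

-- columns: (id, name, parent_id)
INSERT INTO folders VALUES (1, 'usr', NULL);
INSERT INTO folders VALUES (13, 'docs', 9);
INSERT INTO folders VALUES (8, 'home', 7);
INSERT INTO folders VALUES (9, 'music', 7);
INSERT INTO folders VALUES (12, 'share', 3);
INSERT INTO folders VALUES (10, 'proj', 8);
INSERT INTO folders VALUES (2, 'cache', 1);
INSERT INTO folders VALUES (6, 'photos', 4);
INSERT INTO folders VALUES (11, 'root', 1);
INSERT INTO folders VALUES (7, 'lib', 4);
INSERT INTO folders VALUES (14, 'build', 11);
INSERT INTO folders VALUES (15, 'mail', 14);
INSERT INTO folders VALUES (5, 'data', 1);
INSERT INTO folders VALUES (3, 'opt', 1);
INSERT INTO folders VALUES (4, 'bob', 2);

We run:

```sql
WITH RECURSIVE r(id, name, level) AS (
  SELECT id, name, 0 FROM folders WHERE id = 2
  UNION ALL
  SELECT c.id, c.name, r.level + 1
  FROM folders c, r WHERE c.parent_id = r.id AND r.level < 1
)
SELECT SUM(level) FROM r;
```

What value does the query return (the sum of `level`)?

Base: id=2 (cache) at level 0.
Iteration 1: rows with parent_id in {2} -> bob (id 4, level 1).
Iteration 2: level < 1 fails for all current rows; recursion stops.
SUM(level) = 0 + 1 = 1.

1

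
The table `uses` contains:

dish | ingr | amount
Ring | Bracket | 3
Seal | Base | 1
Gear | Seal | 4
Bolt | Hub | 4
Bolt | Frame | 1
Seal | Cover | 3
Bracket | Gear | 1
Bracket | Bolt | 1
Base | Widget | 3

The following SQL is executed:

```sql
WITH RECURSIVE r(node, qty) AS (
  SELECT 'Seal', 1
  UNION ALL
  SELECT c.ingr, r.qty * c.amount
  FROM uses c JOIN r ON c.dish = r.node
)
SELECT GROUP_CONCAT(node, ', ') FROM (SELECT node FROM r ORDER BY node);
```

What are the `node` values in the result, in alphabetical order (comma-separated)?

Base, Cover, Seal, Widget

Base: (Seal, qty=1).
Iteration 1: components of {Seal} -> Base = 1*1 = 1, Cover = 1*3 = 3.
Iteration 2: components of {Base,Cover} -> Widget = 1*3 = 3.
Iteration 3: no further components; recursion stops.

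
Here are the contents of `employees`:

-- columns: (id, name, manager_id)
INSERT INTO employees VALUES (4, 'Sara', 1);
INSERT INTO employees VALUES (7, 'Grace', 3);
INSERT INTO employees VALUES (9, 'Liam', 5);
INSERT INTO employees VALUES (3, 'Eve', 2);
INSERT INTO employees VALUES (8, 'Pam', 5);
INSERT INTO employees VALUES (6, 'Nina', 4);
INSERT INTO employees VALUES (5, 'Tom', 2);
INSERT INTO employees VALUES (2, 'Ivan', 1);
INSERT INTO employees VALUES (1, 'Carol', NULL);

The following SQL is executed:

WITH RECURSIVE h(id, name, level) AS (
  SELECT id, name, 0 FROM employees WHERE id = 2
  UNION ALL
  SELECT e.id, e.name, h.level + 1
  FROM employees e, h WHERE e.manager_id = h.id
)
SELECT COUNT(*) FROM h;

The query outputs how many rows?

Base: id=2 (Ivan) at level 0.
Iteration 1: rows with manager_id in {2} -> Eve (id 3, level 1), Tom (id 5, level 1).
Iteration 2: rows with manager_id in {3,5} -> Grace (id 7, level 2), Pam (id 8, level 2), Liam (id 9, level 2).
Iteration 3: no rows with manager_id in {7,8,9}; recursion stops.
Total rows emitted: 6.

6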